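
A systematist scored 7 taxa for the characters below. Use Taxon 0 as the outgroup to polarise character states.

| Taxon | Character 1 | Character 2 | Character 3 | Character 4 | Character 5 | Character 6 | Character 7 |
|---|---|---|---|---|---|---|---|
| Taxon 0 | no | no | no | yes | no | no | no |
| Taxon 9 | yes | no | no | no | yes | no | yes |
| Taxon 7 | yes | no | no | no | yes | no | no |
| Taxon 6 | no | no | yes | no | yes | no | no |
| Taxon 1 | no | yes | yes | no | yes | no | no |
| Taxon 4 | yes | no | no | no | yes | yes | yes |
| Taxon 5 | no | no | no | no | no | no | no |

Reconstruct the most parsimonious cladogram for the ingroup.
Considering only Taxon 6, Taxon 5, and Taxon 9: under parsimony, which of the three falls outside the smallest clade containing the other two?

Taxon 5

Character polarity is set by the outgroup: the derived state is whichever differs from the outgroup's state, so for Character 4 the derived state is 'no', and for the remaining characters it is 'yes'.
Character 1: derived state 'yes' in Taxon 4, Taxon 7, and Taxon 9 only — synapomorphy for {Taxon 4, Taxon 7, Taxon 9}.
Character 2 (derived state 'yes') is unique to Taxon 1 (autapomorphy; uninformative for grouping).
Character 3: derived state 'yes' in Taxon 1 and Taxon 6 only — synapomorphy for {Taxon 1, Taxon 6}.
Character 4 (derived state 'no') is shared by all ingroup taxa — unites the whole ingroup.
Only Taxon 1, Taxon 4, Taxon 6, Taxon 7, and Taxon 9 show the derived state 'yes' for Character 5, supporting them as a clade.
Character 6 (derived state 'yes') is unique to Taxon 4 (autapomorphy; uninformative for grouping).
Character 7: derived state 'yes' in Taxon 4 and Taxon 9 only — synapomorphy for {Taxon 4, Taxon 9}.
Most parsimonious ingroup topology: ((((Taxon 9,Taxon 4),Taxon 7),(Taxon 6,Taxon 1)),Taxon 5).
Taxon 9 and Taxon 6 share a more recent common ancestor with each other than either does with Taxon 5, so Taxon 5 is the least closely related of the three.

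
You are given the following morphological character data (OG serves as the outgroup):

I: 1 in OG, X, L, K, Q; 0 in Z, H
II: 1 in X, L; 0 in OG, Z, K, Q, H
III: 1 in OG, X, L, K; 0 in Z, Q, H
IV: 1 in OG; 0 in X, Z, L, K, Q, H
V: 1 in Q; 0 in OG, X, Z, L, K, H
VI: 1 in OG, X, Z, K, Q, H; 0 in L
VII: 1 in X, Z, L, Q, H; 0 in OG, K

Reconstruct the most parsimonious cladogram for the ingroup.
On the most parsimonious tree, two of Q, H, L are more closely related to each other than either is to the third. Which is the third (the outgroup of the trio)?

Character polarity is set by the outgroup: the derived state is whichever differs from the outgroup's state, so for I, III, IV, VI the derived state is '0', and for the remaining characters it is '1'.
I (derived state '0') is shared by H and Z — a synapomorphy uniting that clade.
Only L and X show the derived state '1' for II, supporting them as a clade.
Only H, Q, and Z show the derived state '0' for III, supporting them as a clade.
All ingroup taxa share the derived state '0' for IV; it defines the ingroup but does not resolve relationships within it.
V (derived state '1') is unique to Q (autapomorphy; uninformative for grouping).
VI: derived state '0' in L only — an autapomorphy, so it tells us nothing about relationships among taxa.
Only H, L, Q, X, and Z show the derived state '1' for VII, supporting them as a clade.
Most parsimonious ingroup topology: (((L,X),((H,Z),Q)),K).
H and Q share a more recent common ancestor with each other than either does with L, so L is the least closely related of the three.

L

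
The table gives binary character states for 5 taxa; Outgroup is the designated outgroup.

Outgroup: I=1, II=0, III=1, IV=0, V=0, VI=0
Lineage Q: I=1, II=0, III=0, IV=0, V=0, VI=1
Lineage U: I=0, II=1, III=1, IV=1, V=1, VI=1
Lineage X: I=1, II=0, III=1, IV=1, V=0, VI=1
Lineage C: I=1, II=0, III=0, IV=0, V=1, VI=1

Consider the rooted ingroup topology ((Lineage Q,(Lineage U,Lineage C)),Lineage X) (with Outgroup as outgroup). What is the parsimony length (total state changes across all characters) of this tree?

8

Map each character onto ((Lineage Q,(Lineage U,Lineage C)),Lineage X) (rooted by Outgroup) and count the minimum state changes it requires (Fitch parsimony):
I: 1; II: 1; III: 2; IV: 2; V: 1; VI: 1.
Total tree length = 8.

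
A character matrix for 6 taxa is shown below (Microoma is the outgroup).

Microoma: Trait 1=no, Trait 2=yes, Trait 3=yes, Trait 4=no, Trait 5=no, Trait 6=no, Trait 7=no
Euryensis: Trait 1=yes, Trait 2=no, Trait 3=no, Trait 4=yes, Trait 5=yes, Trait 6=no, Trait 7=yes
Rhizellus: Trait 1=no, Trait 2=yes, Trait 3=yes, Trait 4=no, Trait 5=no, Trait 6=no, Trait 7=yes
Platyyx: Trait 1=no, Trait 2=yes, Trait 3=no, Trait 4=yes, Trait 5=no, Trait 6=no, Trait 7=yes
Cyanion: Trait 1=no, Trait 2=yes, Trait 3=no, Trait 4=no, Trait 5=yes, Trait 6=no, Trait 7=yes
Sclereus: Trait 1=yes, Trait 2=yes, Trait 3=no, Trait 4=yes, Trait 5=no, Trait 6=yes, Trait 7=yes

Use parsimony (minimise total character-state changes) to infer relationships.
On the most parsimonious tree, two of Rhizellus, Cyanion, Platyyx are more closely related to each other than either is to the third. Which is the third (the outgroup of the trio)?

Rhizellus

Character polarity is set by the outgroup: the derived state is whichever differs from the outgroup's state, so for Trait 2, Trait 3 the derived state is 'no', and for the remaining characters it is 'yes'.
Only Euryensis and Sclereus show the derived state 'yes' for Trait 1, supporting them as a clade.
Trait 2 (derived state 'no') is unique to Euryensis (autapomorphy; uninformative for grouping).
Trait 3 (derived state 'no') is shared by Cyanion, Euryensis, Platyyx, and Sclereus — a synapomorphy uniting that clade.
Trait 4 (derived state 'yes') is shared by Euryensis, Platyyx, and Sclereus — a synapomorphy uniting that clade.
Trait 5 (state 'yes') occurs in Cyanion and Euryensis but conflicts with the nesting implied by the other characters — most parsimoniously interpreted as homoplasy.
Trait 6: derived state 'yes' in Sclereus only — an autapomorphy, so it tells us nothing about relationships among taxa.
All ingroup taxa share the derived state 'yes' for Trait 7; it defines the ingroup but does not resolve relationships within it.
Most parsimonious ingroup topology: ((((Sclereus,Euryensis),Platyyx),Cyanion),Rhizellus).
Cyanion and Platyyx share a more recent common ancestor with each other than either does with Rhizellus, so Rhizellus is the least closely related of the three.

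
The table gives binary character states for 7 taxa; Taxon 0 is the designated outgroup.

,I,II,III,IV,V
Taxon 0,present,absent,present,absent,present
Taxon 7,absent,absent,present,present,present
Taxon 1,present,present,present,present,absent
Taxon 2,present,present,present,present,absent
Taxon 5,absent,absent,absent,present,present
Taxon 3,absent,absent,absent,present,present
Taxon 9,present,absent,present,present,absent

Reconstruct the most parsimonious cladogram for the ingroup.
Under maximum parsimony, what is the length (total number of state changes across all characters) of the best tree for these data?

Character polarity is set by the outgroup: the derived state is whichever differs from the outgroup's state, so for I, III, V the derived state is 'absent', and for the remaining characters it is 'present'.
I: derived state 'absent' in Taxon 3, Taxon 5, and Taxon 7 only — synapomorphy for {Taxon 3, Taxon 5, Taxon 7}.
Only Taxon 1 and Taxon 2 show the derived state 'present' for II, supporting them as a clade.
Only Taxon 3 and Taxon 5 show the derived state 'absent' for III, supporting them as a clade.
All ingroup taxa share the derived state 'present' for IV; it defines the ingroup but does not resolve relationships within it.
V: derived state 'absent' in Taxon 1, Taxon 2, and Taxon 9 only — synapomorphy for {Taxon 1, Taxon 2, Taxon 9}.
Most parsimonious ingroup topology: ((Taxon 7,(Taxon 5,Taxon 3)),((Taxon 1,Taxon 2),Taxon 9)).
Changes per character on this tree: I: 1; II: 1; III: 1; IV: 1; V: 1.
Total = 5.

5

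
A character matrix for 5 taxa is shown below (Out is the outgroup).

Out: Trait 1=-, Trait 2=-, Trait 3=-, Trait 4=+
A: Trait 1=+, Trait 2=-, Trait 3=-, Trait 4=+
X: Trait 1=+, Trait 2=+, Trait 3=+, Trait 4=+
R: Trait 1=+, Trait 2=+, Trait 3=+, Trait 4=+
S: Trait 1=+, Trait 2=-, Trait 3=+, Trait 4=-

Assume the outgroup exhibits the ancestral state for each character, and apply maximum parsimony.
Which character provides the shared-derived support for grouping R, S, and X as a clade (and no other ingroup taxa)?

Character polarity is set by the outgroup: the derived state is whichever differs from the outgroup's state, so for Trait 4 the derived state is '-', and for the remaining characters it is '+'.
Trait 1 (derived state '+') is shared by all ingroup taxa — unites the whole ingroup.
Only R and X show the derived state '+' for Trait 2, supporting them as a clade.
Trait 3 (derived state '+') is shared by R, S, and X — a synapomorphy uniting that clade.
Trait 4: derived state '-' in S only — an autapomorphy, so it tells us nothing about relationships among taxa.
Most parsimonious ingroup topology: (A,((X,R),S)).
The clade {R, S, X} is supported by Trait 3: its derived state '+' occurs in exactly those taxa and in no other taxon (including the outgroup).

Trait 3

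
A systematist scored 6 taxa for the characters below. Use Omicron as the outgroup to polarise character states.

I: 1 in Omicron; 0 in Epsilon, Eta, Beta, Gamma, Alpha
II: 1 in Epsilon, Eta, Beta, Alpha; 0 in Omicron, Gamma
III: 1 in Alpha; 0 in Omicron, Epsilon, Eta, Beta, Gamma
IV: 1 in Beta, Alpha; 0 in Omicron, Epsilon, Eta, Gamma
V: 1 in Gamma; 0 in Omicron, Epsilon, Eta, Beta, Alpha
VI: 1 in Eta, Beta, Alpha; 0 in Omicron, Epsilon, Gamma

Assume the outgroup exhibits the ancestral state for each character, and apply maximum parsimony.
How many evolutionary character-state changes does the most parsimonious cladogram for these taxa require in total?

Character polarity is set by the outgroup: the derived state is whichever differs from the outgroup's state, so for I the derived state is '0', and for the remaining characters it is '1'.
I (derived state '0') is shared by all ingroup taxa — unites the whole ingroup.
Only Alpha, Beta, Epsilon, and Eta show the derived state '1' for II, supporting them as a clade.
III: derived state '1' in Alpha only — an autapomorphy, so it tells us nothing about relationships among taxa.
IV: derived state '1' in Alpha and Beta only — synapomorphy for {Alpha, Beta}.
V (derived state '1') is unique to Gamma (autapomorphy; uninformative for grouping).
VI (derived state '1') is shared by Alpha, Beta, and Eta — a synapomorphy uniting that clade.
Most parsimonious ingroup topology: (Gamma,((Eta,(Beta,Alpha)),Epsilon)).
Changes per character on this tree: I: 1; II: 1; III: 1; IV: 1; V: 1; VI: 1.
Total = 6.

6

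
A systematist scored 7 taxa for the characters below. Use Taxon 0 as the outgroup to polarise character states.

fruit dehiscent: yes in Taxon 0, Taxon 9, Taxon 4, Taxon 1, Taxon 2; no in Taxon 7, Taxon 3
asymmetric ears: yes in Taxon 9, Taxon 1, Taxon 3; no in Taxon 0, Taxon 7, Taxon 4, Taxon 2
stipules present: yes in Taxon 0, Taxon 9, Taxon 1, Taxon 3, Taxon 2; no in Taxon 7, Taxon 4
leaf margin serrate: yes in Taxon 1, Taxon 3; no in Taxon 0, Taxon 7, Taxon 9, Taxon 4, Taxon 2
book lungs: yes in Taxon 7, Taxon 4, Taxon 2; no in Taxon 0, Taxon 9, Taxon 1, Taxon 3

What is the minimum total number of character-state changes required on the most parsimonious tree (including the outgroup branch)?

6

Character polarity is set by the outgroup: the derived state is whichever differs from the outgroup's state, so for fruit dehiscent, stipules present the derived state is 'no', and for the remaining characters it is 'yes'.
fruit dehiscent (state 'no') occurs in Taxon 3 and Taxon 7 but conflicts with the nesting implied by the other characters — most parsimoniously interpreted as homoplasy.
asymmetric ears: derived state 'yes' in Taxon 1, Taxon 3, and Taxon 9 only — synapomorphy for {Taxon 1, Taxon 3, Taxon 9}.
stipules present: derived state 'no' in Taxon 4 and Taxon 7 only — synapomorphy for {Taxon 4, Taxon 7}.
leaf margin serrate (derived state 'yes') is shared by Taxon 1 and Taxon 3 — a synapomorphy uniting that clade.
Only Taxon 2, Taxon 4, and Taxon 7 show the derived state 'yes' for book lungs, supporting them as a clade.
Most parsimonious ingroup topology: (((Taxon 7,Taxon 4),Taxon 2),(Taxon 9,(Taxon 1,Taxon 3))).
Changes per character on this tree: fruit dehiscent: 2; asymmetric ears: 1; stipules present: 1; leaf margin serrate: 1; book lungs: 1.
Total = 6.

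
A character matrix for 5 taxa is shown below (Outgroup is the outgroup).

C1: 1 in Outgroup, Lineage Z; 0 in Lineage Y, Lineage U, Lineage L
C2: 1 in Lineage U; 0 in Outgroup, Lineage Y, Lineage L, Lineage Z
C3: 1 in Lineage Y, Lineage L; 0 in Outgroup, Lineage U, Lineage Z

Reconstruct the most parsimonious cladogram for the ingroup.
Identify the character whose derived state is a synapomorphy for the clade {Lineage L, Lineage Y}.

Character polarity is set by the outgroup: the derived state is whichever differs from the outgroup's state, so for C1 the derived state is '0', and for the remaining characters it is '1'.
C1 (derived state '0') is shared by Lineage L, Lineage U, and Lineage Y — a synapomorphy uniting that clade.
C2: derived state '1' in Lineage U only — an autapomorphy, so it tells us nothing about relationships among taxa.
C3: derived state '1' in Lineage L and Lineage Y only — synapomorphy for {Lineage L, Lineage Y}.
Most parsimonious ingroup topology: (((Lineage Y,Lineage L),Lineage U),Lineage Z).
The clade {Lineage L, Lineage Y} is supported by C3: its derived state '1' occurs in exactly those taxa and in no other taxon (including the outgroup).

C3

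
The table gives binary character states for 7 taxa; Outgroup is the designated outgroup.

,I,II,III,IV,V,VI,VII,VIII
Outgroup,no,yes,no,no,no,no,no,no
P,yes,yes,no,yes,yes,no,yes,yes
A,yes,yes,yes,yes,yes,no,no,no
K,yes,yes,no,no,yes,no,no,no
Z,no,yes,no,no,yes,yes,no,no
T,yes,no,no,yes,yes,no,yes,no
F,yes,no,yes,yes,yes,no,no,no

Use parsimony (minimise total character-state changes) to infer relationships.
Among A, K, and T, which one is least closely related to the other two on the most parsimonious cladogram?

Character polarity is set by the outgroup: the derived state is whichever differs from the outgroup's state, so for II the derived state is 'no', and for the remaining characters it is 'yes'.
I (derived state 'yes') is shared by A, F, K, P, and T — a synapomorphy uniting that clade.
II groups F and T, which is incompatible with the clades supported by the remaining characters; treating it as convergent (homoplasy) costs fewer steps than any alternative tree.
III: derived state 'yes' in A and F only — synapomorphy for {A, F}.
Only A, F, P, and T show the derived state 'yes' for IV, supporting them as a clade.
All ingroup taxa share the derived state 'yes' for V; it defines the ingroup but does not resolve relationships within it.
VI: derived state 'yes' in Z only — an autapomorphy, so it tells us nothing about relationships among taxa.
VII: derived state 'yes' in P and T only — synapomorphy for {P, T}.
VIII: derived state 'yes' in P only — an autapomorphy, so it tells us nothing about relationships among taxa.
Most parsimonious ingroup topology: ((((P,T),(A,F)),K),Z).
A and T share a more recent common ancestor with each other than either does with K, so K is the least closely related of the three.

K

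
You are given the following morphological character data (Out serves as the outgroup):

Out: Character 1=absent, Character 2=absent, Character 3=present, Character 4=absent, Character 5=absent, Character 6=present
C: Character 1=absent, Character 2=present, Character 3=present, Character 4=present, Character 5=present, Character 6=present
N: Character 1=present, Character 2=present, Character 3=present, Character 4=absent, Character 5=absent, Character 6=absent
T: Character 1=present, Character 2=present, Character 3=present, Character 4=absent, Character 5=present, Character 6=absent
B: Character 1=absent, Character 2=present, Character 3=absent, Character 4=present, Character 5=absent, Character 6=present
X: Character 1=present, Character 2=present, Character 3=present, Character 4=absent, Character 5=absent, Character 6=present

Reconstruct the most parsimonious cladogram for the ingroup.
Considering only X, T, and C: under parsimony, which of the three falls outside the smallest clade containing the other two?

C

Character polarity is set by the outgroup: the derived state is whichever differs from the outgroup's state, so for Character 3, Character 6 the derived state is 'absent', and for the remaining characters it is 'present'.
Only N, T, and X show the derived state 'present' for Character 1, supporting them as a clade.
All ingroup taxa share the derived state 'present' for Character 2; it defines the ingroup but does not resolve relationships within it.
Character 3 (derived state 'absent') is unique to B (autapomorphy; uninformative for grouping).
Character 4 (derived state 'present') is shared by B and C — a synapomorphy uniting that clade.
Character 5 groups C and T, which is incompatible with the clades supported by the remaining characters; treating it as convergent (homoplasy) costs fewer steps than any alternative tree.
Only N and T show the derived state 'absent' for Character 6, supporting them as a clade.
Most parsimonious ingroup topology: ((C,B),((N,T),X)).
X and T share a more recent common ancestor with each other than either does with C, so C is the least closely related of the three.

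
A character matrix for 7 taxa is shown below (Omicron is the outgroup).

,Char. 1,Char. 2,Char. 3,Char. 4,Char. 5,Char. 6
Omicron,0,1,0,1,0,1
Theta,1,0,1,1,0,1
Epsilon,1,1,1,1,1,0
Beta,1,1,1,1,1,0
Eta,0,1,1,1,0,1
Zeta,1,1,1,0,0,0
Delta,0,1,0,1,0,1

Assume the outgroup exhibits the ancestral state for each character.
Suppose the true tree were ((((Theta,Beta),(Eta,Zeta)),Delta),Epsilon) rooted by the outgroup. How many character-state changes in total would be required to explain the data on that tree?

12

Map each character onto ((((Theta,Beta),(Eta,Zeta)),Delta),Epsilon) (rooted by Omicron) and count the minimum state changes it requires (Fitch parsimony):
Char. 1: 3; Char. 2: 1; Char. 3: 2; Char. 4: 1; Char. 5: 2; Char. 6: 3.
Total tree length = 12.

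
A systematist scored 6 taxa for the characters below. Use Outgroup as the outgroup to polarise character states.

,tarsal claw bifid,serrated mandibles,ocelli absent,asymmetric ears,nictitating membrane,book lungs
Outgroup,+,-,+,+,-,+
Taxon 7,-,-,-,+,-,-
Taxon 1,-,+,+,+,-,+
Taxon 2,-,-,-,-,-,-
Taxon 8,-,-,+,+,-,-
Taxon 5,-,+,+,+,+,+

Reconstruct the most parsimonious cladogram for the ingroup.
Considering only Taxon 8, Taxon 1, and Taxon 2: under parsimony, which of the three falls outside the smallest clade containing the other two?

Character polarity is set by the outgroup: the derived state is whichever differs from the outgroup's state, so for tarsal claw bifid, ocelli absent, asymmetric ears, book lungs the derived state is '-', and for the remaining characters it is '+'.
All ingroup taxa share the derived state '-' for tarsal claw bifid; it defines the ingroup but does not resolve relationships within it.
serrated mandibles: derived state '+' in Taxon 1 and Taxon 5 only — synapomorphy for {Taxon 1, Taxon 5}.
Only Taxon 2 and Taxon 7 show the derived state '-' for ocelli absent, supporting them as a clade.
asymmetric ears (derived state '-') is unique to Taxon 2 (autapomorphy; uninformative for grouping).
nictitating membrane (derived state '+') is unique to Taxon 5 (autapomorphy; uninformative for grouping).
Only Taxon 2, Taxon 7, and Taxon 8 show the derived state '-' for book lungs, supporting them as a clade.
Most parsimonious ingroup topology: (((Taxon 7,Taxon 2),Taxon 8),(Taxon 1,Taxon 5)).
Taxon 2 and Taxon 8 share a more recent common ancestor with each other than either does with Taxon 1, so Taxon 1 is the least closely related of the three.

Taxon 1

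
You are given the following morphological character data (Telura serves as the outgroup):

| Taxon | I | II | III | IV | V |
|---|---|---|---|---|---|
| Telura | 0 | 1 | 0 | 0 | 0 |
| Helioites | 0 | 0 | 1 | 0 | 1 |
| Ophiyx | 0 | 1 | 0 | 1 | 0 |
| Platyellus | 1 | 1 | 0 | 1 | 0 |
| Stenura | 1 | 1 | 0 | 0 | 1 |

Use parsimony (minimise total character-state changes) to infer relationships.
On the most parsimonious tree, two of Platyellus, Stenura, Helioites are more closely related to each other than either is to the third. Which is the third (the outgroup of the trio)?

Platyellus

Character polarity is set by the outgroup: the derived state is whichever differs from the outgroup's state, so for II the derived state is '0', and for the remaining characters it is '1'.
I (state '1') occurs in Platyellus and Stenura but conflicts with the nesting implied by the other characters — most parsimoniously interpreted as homoplasy.
II (derived state '0') is unique to Helioites (autapomorphy; uninformative for grouping).
III (derived state '1') is unique to Helioites (autapomorphy; uninformative for grouping).
Only Ophiyx and Platyellus show the derived state '1' for IV, supporting them as a clade.
Only Helioites and Stenura show the derived state '1' for V, supporting them as a clade.
Most parsimonious ingroup topology: ((Helioites,Stenura),(Ophiyx,Platyellus)).
Helioites and Stenura share a more recent common ancestor with each other than either does with Platyellus, so Platyellus is the least closely related of the three.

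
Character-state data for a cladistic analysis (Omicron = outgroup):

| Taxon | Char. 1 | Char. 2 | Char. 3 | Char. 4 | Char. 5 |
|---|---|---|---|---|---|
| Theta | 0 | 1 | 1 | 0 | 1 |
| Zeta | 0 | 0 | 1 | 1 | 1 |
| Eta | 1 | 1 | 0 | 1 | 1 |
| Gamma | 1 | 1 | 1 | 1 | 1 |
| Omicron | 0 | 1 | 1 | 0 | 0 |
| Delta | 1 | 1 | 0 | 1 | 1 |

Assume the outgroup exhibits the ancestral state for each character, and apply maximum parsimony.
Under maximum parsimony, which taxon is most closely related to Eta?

Delta

Character polarity is set by the outgroup: the derived state is whichever differs from the outgroup's state, so for Char. 2, Char. 3 the derived state is '0', and for the remaining characters it is '1'.
Char. 1 (derived state '1') is shared by Delta, Eta, and Gamma — a synapomorphy uniting that clade.
Char. 2: derived state '0' in Zeta only — an autapomorphy, so it tells us nothing about relationships among taxa.
Char. 3 (derived state '0') is shared by Delta and Eta — a synapomorphy uniting that clade.
Only Delta, Eta, Gamma, and Zeta show the derived state '1' for Char. 4, supporting them as a clade.
Char. 5 (derived state '1') is shared by all ingroup taxa — unites the whole ingroup.
Most parsimonious ingroup topology: ((Zeta,((Eta,Delta),Gamma)),Theta).
Eta and Delta form a cherry on this tree, so they are sister taxa.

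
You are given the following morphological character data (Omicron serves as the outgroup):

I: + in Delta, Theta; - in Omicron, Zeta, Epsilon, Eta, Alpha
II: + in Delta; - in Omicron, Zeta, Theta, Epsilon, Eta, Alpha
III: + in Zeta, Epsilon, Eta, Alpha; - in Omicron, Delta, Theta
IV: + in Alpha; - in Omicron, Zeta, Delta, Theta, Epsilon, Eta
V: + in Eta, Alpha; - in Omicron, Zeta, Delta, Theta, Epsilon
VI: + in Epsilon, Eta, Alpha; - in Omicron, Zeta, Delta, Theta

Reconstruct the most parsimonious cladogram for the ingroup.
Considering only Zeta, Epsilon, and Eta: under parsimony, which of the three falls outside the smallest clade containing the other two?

The outgroup has state '-' for every character, so '+' is the derived state throughout.
I (derived state '+') is shared by Delta and Theta — a synapomorphy uniting that clade.
II (derived state '+') is unique to Delta (autapomorphy; uninformative for grouping).
III: derived state '+' in Alpha, Epsilon, Eta, and Zeta only — synapomorphy for {Alpha, Epsilon, Eta, Zeta}.
IV: derived state '+' in Alpha only — an autapomorphy, so it tells us nothing about relationships among taxa.
Only Alpha and Eta show the derived state '+' for V, supporting them as a clade.
VI (derived state '+') is shared by Alpha, Epsilon, and Eta — a synapomorphy uniting that clade.
Most parsimonious ingroup topology: ((Zeta,(Epsilon,(Eta,Alpha))),(Delta,Theta)).
Epsilon and Eta share a more recent common ancestor with each other than either does with Zeta, so Zeta is the least closely related of the three.

Zeta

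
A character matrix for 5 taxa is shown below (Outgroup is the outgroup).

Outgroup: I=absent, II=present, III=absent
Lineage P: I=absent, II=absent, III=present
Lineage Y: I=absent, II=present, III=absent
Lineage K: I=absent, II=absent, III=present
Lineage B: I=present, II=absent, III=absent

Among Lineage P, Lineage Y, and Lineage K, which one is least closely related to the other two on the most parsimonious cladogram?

Character polarity is set by the outgroup: the derived state is whichever differs from the outgroup's state, so for II the derived state is 'absent', and for the remaining characters it is 'present'.
I (derived state 'present') is unique to Lineage B (autapomorphy; uninformative for grouping).
II (derived state 'absent') is shared by Lineage B, Lineage K, and Lineage P — a synapomorphy uniting that clade.
III: derived state 'present' in Lineage K and Lineage P only — synapomorphy for {Lineage K, Lineage P}.
Most parsimonious ingroup topology: (((Lineage P,Lineage K),Lineage B),Lineage Y).
Lineage P and Lineage K share a more recent common ancestor with each other than either does with Lineage Y, so Lineage Y is the least closely related of the three.

Lineage Y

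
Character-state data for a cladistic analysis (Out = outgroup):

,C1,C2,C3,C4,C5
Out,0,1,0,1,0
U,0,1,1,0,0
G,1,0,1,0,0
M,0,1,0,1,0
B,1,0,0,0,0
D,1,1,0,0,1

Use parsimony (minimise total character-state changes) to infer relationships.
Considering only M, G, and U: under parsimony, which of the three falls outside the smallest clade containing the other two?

M

Character polarity is set by the outgroup: the derived state is whichever differs from the outgroup's state, so for C2, C4 the derived state is '0', and for the remaining characters it is '1'.
C1 (derived state '1') is shared by B, D, and G — a synapomorphy uniting that clade.
C2: derived state '0' in B and G only — synapomorphy for {B, G}.
C3 groups G and U, which is incompatible with the clades supported by the remaining characters; treating it as convergent (homoplasy) costs fewer steps than any alternative tree.
Only B, D, G, and U show the derived state '0' for C4, supporting them as a clade.
C5: derived state '1' in D only — an autapomorphy, so it tells us nothing about relationships among taxa.
Most parsimonious ingroup topology: ((U,((G,B),D)),M).
U and G share a more recent common ancestor with each other than either does with M, so M is the least closely related of the three.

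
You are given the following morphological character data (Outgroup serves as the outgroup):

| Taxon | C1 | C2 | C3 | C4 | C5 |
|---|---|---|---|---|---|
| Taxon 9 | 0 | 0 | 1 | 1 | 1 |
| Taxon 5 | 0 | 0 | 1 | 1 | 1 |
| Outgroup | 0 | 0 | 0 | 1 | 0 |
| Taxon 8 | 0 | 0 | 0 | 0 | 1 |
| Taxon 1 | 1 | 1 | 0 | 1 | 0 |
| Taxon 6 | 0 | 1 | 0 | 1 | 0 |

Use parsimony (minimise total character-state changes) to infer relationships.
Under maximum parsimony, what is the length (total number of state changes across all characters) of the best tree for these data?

5

Character polarity is set by the outgroup: the derived state is whichever differs from the outgroup's state, so for C4 the derived state is '0', and for the remaining characters it is '1'.
C1: derived state '1' in Taxon 1 only — an autapomorphy, so it tells us nothing about relationships among taxa.
Only Taxon 1 and Taxon 6 show the derived state '1' for C2, supporting them as a clade.
C3: derived state '1' in Taxon 5 and Taxon 9 only — synapomorphy for {Taxon 5, Taxon 9}.
C4: derived state '0' in Taxon 8 only — an autapomorphy, so it tells us nothing about relationships among taxa.
C5 (derived state '1') is shared by Taxon 5, Taxon 8, and Taxon 9 — a synapomorphy uniting that clade.
Most parsimonious ingroup topology: ((Taxon 6,Taxon 1),((Taxon 9,Taxon 5),Taxon 8)).
Changes per character on this tree: C1: 1; C2: 1; C3: 1; C4: 1; C5: 1.
Total = 5.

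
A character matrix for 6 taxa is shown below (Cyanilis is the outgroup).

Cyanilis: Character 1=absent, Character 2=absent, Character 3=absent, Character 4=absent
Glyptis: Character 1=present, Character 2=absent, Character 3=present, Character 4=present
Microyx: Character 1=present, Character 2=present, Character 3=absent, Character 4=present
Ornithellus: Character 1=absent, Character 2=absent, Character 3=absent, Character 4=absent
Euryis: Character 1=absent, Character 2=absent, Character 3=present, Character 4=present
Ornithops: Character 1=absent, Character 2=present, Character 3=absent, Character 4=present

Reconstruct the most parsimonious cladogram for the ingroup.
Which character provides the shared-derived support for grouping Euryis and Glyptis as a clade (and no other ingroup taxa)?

The outgroup has state 'absent' for every character, so 'present' is the derived state throughout.
Character 1 groups Glyptis and Microyx, which is incompatible with the clades supported by the remaining characters; treating it as convergent (homoplasy) costs fewer steps than any alternative tree.
Character 2 (derived state 'present') is shared by Microyx and Ornithops — a synapomorphy uniting that clade.
Character 3 (derived state 'present') is shared by Euryis and Glyptis — a synapomorphy uniting that clade.
Character 4 (derived state 'present') is shared by Euryis, Glyptis, Microyx, and Ornithops — a synapomorphy uniting that clade.
Most parsimonious ingroup topology: (((Glyptis,Euryis),(Microyx,Ornithops)),Ornithellus).
The clade {Euryis, Glyptis} is supported by Character 3: its derived state 'present' occurs in exactly those taxa and in no other taxon (including the outgroup).

Character 3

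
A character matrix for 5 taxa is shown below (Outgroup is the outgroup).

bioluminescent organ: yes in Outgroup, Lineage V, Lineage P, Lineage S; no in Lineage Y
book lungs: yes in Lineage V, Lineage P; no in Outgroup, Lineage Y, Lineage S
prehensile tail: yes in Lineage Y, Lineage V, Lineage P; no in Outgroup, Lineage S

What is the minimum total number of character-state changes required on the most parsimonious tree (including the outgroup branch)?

3

Character polarity is set by the outgroup: the derived state is whichever differs from the outgroup's state, so for bioluminescent organ the derived state is 'no', and for the remaining characters it is 'yes'.
bioluminescent organ: derived state 'no' in Lineage Y only — an autapomorphy, so it tells us nothing about relationships among taxa.
book lungs (derived state 'yes') is shared by Lineage P and Lineage V — a synapomorphy uniting that clade.
Only Lineage P, Lineage V, and Lineage Y show the derived state 'yes' for prehensile tail, supporting them as a clade.
Most parsimonious ingroup topology: ((Lineage Y,(Lineage V,Lineage P)),Lineage S).
Changes per character on this tree: bioluminescent organ: 1; book lungs: 1; prehensile tail: 1.
Total = 3.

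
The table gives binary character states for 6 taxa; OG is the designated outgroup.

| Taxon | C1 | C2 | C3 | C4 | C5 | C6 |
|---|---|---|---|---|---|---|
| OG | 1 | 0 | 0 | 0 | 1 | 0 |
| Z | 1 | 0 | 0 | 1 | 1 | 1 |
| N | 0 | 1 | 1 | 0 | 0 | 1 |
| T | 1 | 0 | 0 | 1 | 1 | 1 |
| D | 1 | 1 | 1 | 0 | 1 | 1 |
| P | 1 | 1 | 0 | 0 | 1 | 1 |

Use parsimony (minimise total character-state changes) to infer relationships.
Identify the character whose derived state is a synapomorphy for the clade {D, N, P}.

Character polarity is set by the outgroup: the derived state is whichever differs from the outgroup's state, so for C1, C5 the derived state is '0', and for the remaining characters it is '1'.
C1: derived state '0' in N only — an autapomorphy, so it tells us nothing about relationships among taxa.
C2 (derived state '1') is shared by D, N, and P — a synapomorphy uniting that clade.
Only D and N show the derived state '1' for C3, supporting them as a clade.
C4: derived state '1' in T and Z only — synapomorphy for {T, Z}.
C5: derived state '0' in N only — an autapomorphy, so it tells us nothing about relationships among taxa.
C6 (derived state '1') is shared by all ingroup taxa — unites the whole ingroup.
Most parsimonious ingroup topology: ((Z,T),((N,D),P)).
The clade {D, N, P} is supported by C2: its derived state '1' occurs in exactly those taxa and in no other taxon (including the outgroup).

C2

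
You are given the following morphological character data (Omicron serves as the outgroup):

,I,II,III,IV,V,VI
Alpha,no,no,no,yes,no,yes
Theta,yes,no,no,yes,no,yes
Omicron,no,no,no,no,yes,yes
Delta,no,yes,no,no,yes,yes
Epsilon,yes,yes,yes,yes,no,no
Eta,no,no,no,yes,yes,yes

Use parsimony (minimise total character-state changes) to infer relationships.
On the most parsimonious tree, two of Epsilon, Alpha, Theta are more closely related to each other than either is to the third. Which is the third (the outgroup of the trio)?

Alpha

Character polarity is set by the outgroup: the derived state is whichever differs from the outgroup's state, so for V, VI the derived state is 'no', and for the remaining characters it is 'yes'.
I (derived state 'yes') is shared by Epsilon and Theta — a synapomorphy uniting that clade.
II groups Delta and Epsilon, which is incompatible with the clades supported by the remaining characters; treating it as convergent (homoplasy) costs fewer steps than any alternative tree.
III (derived state 'yes') is unique to Epsilon (autapomorphy; uninformative for grouping).
Only Alpha, Epsilon, Eta, and Theta show the derived state 'yes' for IV, supporting them as a clade.
V (derived state 'no') is shared by Alpha, Epsilon, and Theta — a synapomorphy uniting that clade.
VI: derived state 'no' in Epsilon only — an autapomorphy, so it tells us nothing about relationships among taxa.
Most parsimonious ingroup topology: ((Eta,((Epsilon,Theta),Alpha)),Delta).
Theta and Epsilon share a more recent common ancestor with each other than either does with Alpha, so Alpha is the least closely related of the three.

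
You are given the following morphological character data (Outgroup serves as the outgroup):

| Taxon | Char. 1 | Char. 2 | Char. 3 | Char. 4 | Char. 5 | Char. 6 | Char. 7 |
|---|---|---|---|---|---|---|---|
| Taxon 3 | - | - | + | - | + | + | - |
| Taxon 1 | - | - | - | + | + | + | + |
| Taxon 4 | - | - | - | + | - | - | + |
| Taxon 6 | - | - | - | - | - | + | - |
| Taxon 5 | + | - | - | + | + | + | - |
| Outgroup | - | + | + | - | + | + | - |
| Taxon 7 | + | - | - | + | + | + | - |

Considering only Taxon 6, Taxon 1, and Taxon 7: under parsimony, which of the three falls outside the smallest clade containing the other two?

Taxon 6

Character polarity is set by the outgroup: the derived state is whichever differs from the outgroup's state, so for Char. 2, Char. 3, Char. 5, Char. 6 the derived state is '-', and for the remaining characters it is '+'.
Char. 1: derived state '+' in Taxon 5 and Taxon 7 only — synapomorphy for {Taxon 5, Taxon 7}.
All ingroup taxa share the derived state '-' for Char. 2; it defines the ingroup but does not resolve relationships within it.
Only Taxon 1, Taxon 4, Taxon 5, Taxon 6, and Taxon 7 show the derived state '-' for Char. 3, supporting them as a clade.
Only Taxon 1, Taxon 4, Taxon 5, and Taxon 7 show the derived state '+' for Char. 4, supporting them as a clade.
Char. 5 groups Taxon 4 and Taxon 6, which is incompatible with the clades supported by the remaining characters; treating it as convergent (homoplasy) costs fewer steps than any alternative tree.
Char. 6 (derived state '-') is unique to Taxon 4 (autapomorphy; uninformative for grouping).
Char. 7 (derived state '+') is shared by Taxon 1 and Taxon 4 — a synapomorphy uniting that clade.
Most parsimonious ingroup topology: ((Taxon 6,((Taxon 1,Taxon 4),(Taxon 7,Taxon 5))),Taxon 3).
Taxon 7 and Taxon 1 share a more recent common ancestor with each other than either does with Taxon 6, so Taxon 6 is the least closely related of the three.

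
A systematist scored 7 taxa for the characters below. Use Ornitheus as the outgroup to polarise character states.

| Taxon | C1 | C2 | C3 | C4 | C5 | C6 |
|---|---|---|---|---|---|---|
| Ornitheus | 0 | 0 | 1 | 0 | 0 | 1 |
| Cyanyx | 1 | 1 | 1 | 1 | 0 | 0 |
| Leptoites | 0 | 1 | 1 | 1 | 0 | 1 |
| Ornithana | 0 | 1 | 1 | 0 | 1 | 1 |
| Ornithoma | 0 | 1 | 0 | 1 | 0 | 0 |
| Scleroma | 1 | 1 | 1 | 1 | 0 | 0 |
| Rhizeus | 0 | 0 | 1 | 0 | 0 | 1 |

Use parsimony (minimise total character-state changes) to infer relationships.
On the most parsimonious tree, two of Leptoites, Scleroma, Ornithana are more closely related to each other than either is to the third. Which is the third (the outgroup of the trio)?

Character polarity is set by the outgroup: the derived state is whichever differs from the outgroup's state, so for C3, C6 the derived state is '0', and for the remaining characters it is '1'.
Only Cyanyx and Scleroma show the derived state '1' for C1, supporting them as a clade.
C2: derived state '1' in Cyanyx, Leptoites, Ornithana, Ornithoma, and Scleroma only — synapomorphy for {Cyanyx, Leptoites, Ornithana, Ornithoma, Scleroma}.
C3 (derived state '0') is unique to Ornithoma (autapomorphy; uninformative for grouping).
C4: derived state '1' in Cyanyx, Leptoites, Ornithoma, and Scleroma only — synapomorphy for {Cyanyx, Leptoites, Ornithoma, Scleroma}.
C5: derived state '1' in Ornithana only — an autapomorphy, so it tells us nothing about relationships among taxa.
Only Cyanyx, Ornithoma, and Scleroma show the derived state '0' for C6, supporting them as a clade.
Most parsimonious ingroup topology: (((((Cyanyx,Scleroma),Ornithoma),Leptoites),Ornithana),Rhizeus).
Leptoites and Scleroma share a more recent common ancestor with each other than either does with Ornithana, so Ornithana is the least closely related of the three.

Ornithana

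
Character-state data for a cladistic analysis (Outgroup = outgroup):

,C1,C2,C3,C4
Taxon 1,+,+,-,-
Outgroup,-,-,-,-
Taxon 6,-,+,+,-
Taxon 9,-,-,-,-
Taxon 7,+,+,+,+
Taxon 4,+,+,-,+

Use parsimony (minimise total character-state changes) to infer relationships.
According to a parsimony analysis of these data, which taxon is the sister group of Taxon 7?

The outgroup has state '-' for every character, so '+' is the derived state throughout.
C1: derived state '+' in Taxon 1, Taxon 4, and Taxon 7 only — synapomorphy for {Taxon 1, Taxon 4, Taxon 7}.
C2 (derived state '+') is shared by Taxon 1, Taxon 4, Taxon 6, and Taxon 7 — a synapomorphy uniting that clade.
C3 groups Taxon 6 and Taxon 7, which is incompatible with the clades supported by the remaining characters; treating it as convergent (homoplasy) costs fewer steps than any alternative tree.
C4: derived state '+' in Taxon 4 and Taxon 7 only — synapomorphy for {Taxon 4, Taxon 7}.
Most parsimonious ingroup topology: (((Taxon 1,(Taxon 4,Taxon 7)),Taxon 6),Taxon 9).
Taxon 7 and Taxon 4 form a cherry on this tree, so they are sister taxa.

Taxon 4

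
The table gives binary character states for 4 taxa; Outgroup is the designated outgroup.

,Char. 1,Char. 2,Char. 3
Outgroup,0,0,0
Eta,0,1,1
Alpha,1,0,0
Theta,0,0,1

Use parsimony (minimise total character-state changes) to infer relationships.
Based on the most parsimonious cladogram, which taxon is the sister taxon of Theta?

Eta

The outgroup has state '0' for every character, so '1' is the derived state throughout.
Char. 1 (derived state '1') is unique to Alpha (autapomorphy; uninformative for grouping).
Char. 2 (derived state '1') is unique to Eta (autapomorphy; uninformative for grouping).
Only Eta and Theta show the derived state '1' for Char. 3, supporting them as a clade.
Most parsimonious ingroup topology: ((Eta,Theta),Alpha).
Theta and Eta form a cherry on this tree, so they are sister taxa.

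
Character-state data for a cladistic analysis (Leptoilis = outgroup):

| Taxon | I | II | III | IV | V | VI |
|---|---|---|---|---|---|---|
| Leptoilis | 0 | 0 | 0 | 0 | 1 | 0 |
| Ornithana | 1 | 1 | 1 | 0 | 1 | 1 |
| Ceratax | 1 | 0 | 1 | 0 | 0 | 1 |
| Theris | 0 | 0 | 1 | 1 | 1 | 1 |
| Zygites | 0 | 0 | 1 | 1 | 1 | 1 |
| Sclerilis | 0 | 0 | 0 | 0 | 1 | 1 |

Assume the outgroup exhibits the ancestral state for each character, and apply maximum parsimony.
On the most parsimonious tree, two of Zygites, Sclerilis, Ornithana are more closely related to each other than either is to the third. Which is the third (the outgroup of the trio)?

Sclerilis

Character polarity is set by the outgroup: the derived state is whichever differs from the outgroup's state, so for V the derived state is '0', and for the remaining characters it is '1'.
Only Ceratax and Ornithana show the derived state '1' for I, supporting them as a clade.
II: derived state '1' in Ornithana only — an autapomorphy, so it tells us nothing about relationships among taxa.
III: derived state '1' in Ceratax, Ornithana, Theris, and Zygites only — synapomorphy for {Ceratax, Ornithana, Theris, Zygites}.
IV (derived state '1') is shared by Theris and Zygites — a synapomorphy uniting that clade.
V: derived state '0' in Ceratax only — an autapomorphy, so it tells us nothing about relationships among taxa.
VI (derived state '1') is shared by all ingroup taxa — unites the whole ingroup.
Most parsimonious ingroup topology: (((Ornithana,Ceratax),(Theris,Zygites)),Sclerilis).
Zygites and Ornithana share a more recent common ancestor with each other than either does with Sclerilis, so Sclerilis is the least closely related of the three.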